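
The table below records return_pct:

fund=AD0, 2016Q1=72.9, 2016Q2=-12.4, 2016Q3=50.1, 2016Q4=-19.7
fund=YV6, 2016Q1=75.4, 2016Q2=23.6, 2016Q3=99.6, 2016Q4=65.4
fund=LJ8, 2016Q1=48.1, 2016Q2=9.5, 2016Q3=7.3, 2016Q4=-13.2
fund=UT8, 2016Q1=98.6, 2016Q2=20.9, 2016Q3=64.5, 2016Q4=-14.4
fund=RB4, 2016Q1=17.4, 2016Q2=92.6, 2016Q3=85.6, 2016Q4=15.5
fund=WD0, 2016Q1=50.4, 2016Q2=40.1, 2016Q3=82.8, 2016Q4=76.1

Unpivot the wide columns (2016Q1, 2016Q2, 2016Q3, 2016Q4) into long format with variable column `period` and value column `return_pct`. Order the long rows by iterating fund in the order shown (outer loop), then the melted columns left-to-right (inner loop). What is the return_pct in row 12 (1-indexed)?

-13.2

24 rows total (6 × 4). Row 12: index ⌊(12-1)/4⌋ = 2 into fund → LJ8; (12-1) mod 4 = 3 into the melted columns → 2016Q4.
So row 12 is (LJ8, 2016Q4, -13.2); return_pct = -13.2.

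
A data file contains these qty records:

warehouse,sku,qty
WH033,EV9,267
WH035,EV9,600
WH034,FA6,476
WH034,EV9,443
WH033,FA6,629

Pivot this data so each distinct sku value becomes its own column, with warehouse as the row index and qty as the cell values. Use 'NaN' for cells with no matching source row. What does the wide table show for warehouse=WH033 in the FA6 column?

629

The long row with warehouse=WH033, sku=FA6 has qty=629.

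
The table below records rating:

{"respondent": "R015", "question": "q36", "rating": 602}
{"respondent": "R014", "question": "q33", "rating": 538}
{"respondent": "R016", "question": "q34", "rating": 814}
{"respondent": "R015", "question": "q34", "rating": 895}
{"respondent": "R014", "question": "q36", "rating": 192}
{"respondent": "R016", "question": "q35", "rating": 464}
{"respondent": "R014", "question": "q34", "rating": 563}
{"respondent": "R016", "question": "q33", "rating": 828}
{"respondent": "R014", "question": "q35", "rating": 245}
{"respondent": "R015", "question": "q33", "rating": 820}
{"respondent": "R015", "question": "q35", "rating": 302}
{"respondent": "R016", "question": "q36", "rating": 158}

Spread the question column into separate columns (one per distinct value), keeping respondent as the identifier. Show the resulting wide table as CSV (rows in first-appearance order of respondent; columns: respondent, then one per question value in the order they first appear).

Columns: respondent plus the 4 distinct question values (q36, q33, q34, q35).
For example, row R015 column q36 takes rating=602 from the long row (R015, q36).

respondent,q36,q33,q34,q35
R015,602,820,895,302
R014,192,538,563,245
R016,158,828,814,464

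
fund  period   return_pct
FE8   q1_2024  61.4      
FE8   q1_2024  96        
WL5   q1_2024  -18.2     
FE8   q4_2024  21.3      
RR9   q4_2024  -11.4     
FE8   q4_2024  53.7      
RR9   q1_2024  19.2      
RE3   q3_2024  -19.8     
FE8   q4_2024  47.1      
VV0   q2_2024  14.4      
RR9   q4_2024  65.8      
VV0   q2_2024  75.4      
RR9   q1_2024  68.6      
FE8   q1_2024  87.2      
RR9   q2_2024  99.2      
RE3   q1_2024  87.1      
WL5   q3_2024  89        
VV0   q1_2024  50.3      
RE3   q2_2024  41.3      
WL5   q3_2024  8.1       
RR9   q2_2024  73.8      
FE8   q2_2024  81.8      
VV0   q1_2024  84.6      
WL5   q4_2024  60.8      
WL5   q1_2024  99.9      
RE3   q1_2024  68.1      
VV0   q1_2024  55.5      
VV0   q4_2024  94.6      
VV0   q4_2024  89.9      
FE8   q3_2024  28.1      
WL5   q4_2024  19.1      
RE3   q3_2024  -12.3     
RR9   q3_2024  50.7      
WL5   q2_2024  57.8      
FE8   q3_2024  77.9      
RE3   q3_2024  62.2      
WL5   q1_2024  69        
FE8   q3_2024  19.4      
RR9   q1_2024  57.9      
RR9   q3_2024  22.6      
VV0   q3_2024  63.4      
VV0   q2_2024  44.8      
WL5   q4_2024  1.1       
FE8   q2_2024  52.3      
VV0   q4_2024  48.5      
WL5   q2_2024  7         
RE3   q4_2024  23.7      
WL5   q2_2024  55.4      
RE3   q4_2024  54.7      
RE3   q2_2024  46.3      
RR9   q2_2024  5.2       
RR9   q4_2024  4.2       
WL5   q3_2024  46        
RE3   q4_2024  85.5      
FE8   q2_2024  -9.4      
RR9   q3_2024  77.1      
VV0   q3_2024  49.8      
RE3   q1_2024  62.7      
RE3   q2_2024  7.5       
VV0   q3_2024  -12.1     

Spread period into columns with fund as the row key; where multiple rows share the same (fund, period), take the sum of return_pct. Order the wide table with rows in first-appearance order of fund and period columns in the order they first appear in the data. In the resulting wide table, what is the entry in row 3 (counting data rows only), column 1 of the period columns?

With rows in first-appearance order of fund, row 3 is fund=RR9. period columns in first-appearance order: q1_2024, q4_2024, q3_2024, q2_2024; column 1 is q1_2024.
Long rows with fund=RR9, period=q1_2024: 19.2 + 68.6 + 57.9 = 145.7.

145.7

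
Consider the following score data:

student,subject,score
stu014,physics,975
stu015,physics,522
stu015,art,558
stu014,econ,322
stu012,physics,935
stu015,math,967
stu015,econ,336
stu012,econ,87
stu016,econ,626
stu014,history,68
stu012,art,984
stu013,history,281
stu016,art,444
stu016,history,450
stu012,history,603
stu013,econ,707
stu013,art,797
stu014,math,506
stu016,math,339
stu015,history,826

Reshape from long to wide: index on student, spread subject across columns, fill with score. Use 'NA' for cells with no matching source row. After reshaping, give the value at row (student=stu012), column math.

No long-format row has student=stu012 and subject=math, so the cell is NA.

NA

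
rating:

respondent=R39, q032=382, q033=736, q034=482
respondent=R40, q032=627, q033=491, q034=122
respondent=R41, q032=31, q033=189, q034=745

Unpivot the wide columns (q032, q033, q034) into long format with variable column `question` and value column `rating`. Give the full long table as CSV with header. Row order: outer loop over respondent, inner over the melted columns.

Each (respondent, column) pair becomes one row: 3 × 3 = 9 rows.
For example, (R39, q032) → rating=382.

respondent,question,rating
R39,q032,382
R39,q033,736
R39,q034,482
R40,q032,627
R40,q033,491
R40,q034,122
R41,q032,31
R41,q033,189
R41,q034,745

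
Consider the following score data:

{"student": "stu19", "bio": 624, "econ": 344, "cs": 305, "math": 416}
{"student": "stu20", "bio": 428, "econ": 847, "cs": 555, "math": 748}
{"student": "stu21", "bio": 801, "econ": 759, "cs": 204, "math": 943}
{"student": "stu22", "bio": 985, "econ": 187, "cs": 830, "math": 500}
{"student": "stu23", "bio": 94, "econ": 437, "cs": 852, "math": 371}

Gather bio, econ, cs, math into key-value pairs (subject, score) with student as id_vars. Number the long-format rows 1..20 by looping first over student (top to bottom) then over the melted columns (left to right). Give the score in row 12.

943

20 rows total (5 × 4). Row 12: index ⌊(12-1)/4⌋ = 2 into student → stu21; (12-1) mod 4 = 3 into the melted columns → math.
So row 12 is (stu21, math, 943); score = 943.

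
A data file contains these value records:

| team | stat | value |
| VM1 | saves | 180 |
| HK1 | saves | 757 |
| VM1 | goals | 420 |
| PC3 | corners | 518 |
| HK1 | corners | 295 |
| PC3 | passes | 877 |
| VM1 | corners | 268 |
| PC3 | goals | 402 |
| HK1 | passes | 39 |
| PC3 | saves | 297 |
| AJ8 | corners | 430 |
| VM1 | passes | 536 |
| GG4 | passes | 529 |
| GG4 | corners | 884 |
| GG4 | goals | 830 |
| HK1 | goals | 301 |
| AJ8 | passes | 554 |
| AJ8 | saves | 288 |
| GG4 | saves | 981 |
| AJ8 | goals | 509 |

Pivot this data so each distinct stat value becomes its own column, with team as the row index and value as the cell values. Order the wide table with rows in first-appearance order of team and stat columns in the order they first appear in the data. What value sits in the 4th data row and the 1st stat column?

288

With rows in first-appearance order of team, row 4 is team=AJ8. stat columns in first-appearance order: saves, goals, corners, passes; column 1 is saves.
Long rows with team=AJ8, stat=saves: value = 288.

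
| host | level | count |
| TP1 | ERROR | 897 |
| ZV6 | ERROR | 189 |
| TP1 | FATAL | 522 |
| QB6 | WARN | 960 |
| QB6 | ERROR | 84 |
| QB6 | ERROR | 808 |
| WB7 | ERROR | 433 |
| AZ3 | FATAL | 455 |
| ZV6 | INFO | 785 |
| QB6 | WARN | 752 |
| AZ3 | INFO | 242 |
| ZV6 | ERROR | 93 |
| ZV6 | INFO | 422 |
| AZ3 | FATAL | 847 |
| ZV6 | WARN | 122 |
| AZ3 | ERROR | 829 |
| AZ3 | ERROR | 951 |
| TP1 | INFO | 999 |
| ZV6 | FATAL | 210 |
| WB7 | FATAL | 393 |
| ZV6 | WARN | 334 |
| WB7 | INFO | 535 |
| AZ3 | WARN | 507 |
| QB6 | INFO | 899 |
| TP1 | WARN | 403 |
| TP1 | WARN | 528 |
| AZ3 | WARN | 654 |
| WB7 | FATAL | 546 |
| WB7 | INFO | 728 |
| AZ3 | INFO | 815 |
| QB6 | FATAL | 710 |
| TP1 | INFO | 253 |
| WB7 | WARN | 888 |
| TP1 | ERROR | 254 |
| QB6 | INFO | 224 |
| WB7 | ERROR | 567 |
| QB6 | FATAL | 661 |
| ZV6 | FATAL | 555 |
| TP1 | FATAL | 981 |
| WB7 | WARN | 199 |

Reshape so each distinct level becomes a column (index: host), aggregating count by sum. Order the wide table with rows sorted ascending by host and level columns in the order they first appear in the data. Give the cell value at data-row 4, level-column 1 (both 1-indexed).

With rows sorted ascending by host, row 4 is host=WB7. level columns in first-appearance order: ERROR, FATAL, WARN, INFO; column 1 is ERROR.
Long rows with host=WB7, level=ERROR: 433 + 567 = 1000.

1000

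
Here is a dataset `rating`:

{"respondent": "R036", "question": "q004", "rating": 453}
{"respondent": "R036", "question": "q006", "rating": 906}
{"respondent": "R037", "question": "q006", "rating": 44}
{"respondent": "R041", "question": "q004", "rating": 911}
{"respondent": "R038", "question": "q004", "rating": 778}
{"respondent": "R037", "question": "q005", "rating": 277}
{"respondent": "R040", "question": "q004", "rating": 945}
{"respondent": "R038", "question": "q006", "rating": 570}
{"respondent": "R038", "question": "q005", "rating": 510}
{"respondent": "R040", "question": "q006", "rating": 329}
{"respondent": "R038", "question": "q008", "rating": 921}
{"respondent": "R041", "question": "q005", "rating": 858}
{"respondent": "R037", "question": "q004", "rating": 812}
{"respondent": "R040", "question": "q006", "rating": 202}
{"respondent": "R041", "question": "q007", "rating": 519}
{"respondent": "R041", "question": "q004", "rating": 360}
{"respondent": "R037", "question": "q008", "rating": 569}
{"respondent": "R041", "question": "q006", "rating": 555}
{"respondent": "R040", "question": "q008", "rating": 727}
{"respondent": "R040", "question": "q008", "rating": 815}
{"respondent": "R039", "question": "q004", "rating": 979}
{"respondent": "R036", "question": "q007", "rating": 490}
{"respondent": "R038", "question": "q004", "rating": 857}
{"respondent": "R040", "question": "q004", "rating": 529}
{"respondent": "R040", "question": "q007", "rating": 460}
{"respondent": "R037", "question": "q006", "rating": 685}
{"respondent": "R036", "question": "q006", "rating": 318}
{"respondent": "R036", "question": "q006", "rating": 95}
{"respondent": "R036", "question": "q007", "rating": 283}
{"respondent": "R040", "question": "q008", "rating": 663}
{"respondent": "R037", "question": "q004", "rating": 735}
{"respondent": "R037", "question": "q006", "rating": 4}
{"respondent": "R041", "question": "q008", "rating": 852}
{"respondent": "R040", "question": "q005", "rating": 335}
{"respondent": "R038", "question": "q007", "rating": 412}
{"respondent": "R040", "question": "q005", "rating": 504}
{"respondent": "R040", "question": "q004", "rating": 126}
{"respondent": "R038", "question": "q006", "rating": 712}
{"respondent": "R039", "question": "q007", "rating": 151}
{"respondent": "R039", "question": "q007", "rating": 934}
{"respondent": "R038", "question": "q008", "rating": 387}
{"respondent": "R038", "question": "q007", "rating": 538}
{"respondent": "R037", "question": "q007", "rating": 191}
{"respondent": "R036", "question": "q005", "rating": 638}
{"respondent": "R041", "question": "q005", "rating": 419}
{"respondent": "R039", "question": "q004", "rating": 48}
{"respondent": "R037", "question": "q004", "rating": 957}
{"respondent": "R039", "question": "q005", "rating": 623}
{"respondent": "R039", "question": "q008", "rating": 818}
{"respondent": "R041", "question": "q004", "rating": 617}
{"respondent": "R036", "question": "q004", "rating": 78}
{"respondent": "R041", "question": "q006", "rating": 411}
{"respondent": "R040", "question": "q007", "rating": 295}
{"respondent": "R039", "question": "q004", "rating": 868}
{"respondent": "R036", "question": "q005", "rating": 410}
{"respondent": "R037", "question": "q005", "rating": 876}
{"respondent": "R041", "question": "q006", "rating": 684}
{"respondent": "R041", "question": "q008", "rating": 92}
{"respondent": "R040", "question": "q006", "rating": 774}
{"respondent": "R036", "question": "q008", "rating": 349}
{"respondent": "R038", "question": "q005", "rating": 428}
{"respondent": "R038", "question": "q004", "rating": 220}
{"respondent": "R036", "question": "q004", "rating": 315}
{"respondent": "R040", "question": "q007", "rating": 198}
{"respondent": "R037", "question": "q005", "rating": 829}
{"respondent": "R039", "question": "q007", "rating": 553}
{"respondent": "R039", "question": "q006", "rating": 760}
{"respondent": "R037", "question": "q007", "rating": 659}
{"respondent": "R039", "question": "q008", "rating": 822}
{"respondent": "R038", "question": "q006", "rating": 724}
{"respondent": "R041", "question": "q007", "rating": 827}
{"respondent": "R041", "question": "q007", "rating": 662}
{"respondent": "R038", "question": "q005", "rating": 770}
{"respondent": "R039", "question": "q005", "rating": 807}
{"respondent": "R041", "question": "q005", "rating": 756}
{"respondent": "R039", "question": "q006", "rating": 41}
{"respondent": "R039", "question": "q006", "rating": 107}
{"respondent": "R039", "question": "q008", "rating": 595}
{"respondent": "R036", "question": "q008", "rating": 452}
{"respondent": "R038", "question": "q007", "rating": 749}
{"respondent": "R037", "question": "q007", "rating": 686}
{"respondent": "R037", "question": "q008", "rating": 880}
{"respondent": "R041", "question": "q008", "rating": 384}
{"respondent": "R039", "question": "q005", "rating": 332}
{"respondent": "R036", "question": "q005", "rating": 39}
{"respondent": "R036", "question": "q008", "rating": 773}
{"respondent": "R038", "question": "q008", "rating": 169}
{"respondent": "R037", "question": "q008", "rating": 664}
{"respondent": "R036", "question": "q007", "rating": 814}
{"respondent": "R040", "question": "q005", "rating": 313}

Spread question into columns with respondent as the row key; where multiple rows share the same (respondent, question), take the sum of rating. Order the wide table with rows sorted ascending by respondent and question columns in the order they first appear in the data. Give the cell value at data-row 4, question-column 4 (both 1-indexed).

With rows sorted ascending by respondent, row 4 is respondent=R039. question columns in first-appearance order: q004, q006, q005, q008, q007; column 4 is q008.
Long rows with respondent=R039, question=q008: 818 + 822 + 595 = 2235.

2235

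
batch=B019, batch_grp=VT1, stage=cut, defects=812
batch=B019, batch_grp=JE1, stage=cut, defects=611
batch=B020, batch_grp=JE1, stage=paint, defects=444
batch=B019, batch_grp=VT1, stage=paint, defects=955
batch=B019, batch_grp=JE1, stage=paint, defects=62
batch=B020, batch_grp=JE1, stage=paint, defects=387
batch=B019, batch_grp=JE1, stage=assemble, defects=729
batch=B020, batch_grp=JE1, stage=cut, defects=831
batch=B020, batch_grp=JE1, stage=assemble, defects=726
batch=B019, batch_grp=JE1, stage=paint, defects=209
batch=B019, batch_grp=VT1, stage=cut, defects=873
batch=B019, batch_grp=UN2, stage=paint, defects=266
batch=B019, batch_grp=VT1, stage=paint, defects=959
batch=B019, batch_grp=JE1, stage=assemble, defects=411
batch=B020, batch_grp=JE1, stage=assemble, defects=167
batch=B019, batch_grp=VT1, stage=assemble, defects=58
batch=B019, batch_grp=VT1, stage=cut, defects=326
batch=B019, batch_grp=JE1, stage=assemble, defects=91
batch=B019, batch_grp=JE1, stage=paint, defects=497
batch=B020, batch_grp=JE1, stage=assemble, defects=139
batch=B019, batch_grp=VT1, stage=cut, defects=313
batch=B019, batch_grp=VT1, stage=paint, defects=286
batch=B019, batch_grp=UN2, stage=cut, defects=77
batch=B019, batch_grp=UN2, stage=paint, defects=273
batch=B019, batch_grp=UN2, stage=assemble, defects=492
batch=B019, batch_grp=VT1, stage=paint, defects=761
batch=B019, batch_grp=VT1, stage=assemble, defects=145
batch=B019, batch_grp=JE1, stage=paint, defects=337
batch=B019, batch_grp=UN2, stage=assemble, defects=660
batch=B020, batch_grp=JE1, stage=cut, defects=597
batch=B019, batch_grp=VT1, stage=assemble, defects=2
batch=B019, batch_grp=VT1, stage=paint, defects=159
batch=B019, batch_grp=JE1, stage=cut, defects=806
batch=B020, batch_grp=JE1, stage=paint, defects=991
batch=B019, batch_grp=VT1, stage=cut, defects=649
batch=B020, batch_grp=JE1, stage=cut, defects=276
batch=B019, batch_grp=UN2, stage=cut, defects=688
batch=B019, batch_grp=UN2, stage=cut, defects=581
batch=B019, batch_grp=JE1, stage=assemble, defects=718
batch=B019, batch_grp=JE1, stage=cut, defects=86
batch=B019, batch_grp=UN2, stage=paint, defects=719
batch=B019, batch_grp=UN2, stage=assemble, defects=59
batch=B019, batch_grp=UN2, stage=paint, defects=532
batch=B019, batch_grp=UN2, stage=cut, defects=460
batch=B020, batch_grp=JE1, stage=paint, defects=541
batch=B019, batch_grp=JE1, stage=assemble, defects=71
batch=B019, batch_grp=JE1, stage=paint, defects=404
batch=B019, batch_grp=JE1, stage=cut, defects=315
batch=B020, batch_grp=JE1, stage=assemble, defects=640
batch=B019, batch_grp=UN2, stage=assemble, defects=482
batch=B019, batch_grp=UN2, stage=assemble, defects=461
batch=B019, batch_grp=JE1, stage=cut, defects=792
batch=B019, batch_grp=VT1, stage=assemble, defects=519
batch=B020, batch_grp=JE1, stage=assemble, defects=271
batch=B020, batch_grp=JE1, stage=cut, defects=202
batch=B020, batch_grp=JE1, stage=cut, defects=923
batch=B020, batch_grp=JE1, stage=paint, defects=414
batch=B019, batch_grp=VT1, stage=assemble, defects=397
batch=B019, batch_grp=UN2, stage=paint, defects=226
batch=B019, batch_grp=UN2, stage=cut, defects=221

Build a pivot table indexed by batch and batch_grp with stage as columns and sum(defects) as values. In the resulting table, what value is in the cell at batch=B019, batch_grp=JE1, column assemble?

2020

Rows with batch=B019, batch_grp=JE1 and stage=assemble: defects values are 729, 411, 91, 718, 71.
729 + 411 + 91 + 718 + 71 = 2020.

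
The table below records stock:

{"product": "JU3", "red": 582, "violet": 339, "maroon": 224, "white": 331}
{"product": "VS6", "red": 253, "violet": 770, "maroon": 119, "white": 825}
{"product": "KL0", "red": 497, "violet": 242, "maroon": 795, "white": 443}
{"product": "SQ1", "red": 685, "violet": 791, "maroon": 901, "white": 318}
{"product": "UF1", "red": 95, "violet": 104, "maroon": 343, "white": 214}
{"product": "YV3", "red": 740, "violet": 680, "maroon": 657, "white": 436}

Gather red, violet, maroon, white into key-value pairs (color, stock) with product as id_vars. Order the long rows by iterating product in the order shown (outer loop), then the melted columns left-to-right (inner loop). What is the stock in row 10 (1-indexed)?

24 rows total (6 × 4). Row 10: index ⌊(10-1)/4⌋ = 2 into product → KL0; (10-1) mod 4 = 1 into the melted columns → violet.
So row 10 is (KL0, violet, 242); stock = 242.

242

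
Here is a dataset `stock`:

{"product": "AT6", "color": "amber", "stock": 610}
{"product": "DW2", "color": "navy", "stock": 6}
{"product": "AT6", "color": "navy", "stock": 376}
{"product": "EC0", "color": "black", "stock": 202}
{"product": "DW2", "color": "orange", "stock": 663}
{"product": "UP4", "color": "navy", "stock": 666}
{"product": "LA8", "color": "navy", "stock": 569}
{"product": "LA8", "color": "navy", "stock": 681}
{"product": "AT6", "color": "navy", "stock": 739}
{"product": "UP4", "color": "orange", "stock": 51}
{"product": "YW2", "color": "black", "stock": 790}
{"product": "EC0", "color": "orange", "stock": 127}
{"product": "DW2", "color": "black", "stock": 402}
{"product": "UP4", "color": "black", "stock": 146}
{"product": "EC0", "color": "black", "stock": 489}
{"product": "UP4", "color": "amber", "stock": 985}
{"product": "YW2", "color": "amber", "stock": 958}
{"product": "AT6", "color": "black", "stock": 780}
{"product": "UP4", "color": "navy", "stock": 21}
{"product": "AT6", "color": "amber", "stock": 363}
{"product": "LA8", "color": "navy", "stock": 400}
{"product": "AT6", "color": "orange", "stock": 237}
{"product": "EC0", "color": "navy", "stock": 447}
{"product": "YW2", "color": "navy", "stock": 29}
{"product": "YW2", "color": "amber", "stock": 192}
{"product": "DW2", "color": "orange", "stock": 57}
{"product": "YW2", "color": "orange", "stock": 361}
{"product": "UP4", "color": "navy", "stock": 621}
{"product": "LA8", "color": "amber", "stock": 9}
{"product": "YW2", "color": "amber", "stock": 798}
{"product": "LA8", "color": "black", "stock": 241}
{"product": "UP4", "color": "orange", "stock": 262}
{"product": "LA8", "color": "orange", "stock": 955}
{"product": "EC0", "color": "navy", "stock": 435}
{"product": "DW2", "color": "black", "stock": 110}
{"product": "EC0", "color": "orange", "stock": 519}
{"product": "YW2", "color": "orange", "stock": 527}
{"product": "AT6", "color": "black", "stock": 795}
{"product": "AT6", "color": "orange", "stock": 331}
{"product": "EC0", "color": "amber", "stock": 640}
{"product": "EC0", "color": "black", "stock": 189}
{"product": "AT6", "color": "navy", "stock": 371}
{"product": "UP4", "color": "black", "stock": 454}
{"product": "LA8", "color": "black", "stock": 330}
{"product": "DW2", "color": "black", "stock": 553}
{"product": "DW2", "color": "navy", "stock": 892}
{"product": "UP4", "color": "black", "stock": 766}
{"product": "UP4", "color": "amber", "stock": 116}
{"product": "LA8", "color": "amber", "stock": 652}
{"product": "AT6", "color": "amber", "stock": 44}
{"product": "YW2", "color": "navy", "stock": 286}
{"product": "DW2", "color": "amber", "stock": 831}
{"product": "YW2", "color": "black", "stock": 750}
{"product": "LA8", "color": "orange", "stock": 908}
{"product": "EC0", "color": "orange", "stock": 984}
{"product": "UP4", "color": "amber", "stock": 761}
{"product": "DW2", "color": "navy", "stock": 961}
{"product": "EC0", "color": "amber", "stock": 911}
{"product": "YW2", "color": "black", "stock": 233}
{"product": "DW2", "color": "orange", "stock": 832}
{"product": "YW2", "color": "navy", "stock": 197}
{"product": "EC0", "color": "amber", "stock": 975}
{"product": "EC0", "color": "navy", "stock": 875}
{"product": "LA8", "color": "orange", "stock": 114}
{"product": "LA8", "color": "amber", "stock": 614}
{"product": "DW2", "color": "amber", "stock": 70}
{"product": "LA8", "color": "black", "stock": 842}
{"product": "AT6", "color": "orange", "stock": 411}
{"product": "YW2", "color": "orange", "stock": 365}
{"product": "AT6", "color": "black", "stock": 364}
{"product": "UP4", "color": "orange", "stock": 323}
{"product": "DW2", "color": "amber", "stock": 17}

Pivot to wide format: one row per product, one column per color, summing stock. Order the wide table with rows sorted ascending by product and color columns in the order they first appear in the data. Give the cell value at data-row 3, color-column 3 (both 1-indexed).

With rows sorted ascending by product, row 3 is product=EC0. color columns in first-appearance order: amber, navy, black, orange; column 3 is black.
Long rows with product=EC0, color=black: 202 + 489 + 189 = 880.

880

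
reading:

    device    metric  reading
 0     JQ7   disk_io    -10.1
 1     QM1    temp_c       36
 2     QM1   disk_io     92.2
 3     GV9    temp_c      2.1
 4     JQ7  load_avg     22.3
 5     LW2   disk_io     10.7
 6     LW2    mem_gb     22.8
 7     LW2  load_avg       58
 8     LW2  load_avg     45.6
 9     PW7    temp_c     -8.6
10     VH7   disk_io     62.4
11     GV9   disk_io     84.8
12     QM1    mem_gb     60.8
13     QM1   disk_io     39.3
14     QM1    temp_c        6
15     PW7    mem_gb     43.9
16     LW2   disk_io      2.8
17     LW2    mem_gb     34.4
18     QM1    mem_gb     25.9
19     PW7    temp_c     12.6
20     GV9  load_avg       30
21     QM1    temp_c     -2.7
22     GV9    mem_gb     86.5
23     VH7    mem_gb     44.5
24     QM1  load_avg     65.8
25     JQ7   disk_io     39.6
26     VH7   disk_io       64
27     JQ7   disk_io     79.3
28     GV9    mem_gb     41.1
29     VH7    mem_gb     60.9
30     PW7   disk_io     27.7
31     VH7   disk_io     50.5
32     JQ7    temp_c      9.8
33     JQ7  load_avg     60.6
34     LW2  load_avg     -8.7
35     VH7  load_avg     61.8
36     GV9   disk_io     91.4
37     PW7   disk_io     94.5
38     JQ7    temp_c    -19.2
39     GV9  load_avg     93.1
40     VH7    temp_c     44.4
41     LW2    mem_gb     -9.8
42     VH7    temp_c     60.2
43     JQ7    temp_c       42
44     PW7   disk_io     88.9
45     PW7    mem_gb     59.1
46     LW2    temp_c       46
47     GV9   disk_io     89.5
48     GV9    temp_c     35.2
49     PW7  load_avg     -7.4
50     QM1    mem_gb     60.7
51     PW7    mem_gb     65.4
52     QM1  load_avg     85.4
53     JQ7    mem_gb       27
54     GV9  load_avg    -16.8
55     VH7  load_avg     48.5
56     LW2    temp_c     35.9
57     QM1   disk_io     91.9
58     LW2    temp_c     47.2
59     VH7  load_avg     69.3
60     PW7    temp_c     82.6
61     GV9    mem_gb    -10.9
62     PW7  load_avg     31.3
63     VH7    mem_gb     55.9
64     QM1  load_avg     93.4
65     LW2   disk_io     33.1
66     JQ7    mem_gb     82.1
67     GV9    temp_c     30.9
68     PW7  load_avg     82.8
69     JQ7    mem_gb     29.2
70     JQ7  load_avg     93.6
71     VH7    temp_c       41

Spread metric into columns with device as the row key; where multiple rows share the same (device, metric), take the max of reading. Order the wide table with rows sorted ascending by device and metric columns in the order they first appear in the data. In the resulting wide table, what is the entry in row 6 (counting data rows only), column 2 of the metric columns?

With rows sorted ascending by device, row 6 is device=VH7. metric columns in first-appearance order: disk_io, temp_c, load_avg, mem_gb; column 2 is temp_c.
Long rows with device=VH7, metric=temp_c: max(44.4, 60.2, 41) = 60.2.

60.2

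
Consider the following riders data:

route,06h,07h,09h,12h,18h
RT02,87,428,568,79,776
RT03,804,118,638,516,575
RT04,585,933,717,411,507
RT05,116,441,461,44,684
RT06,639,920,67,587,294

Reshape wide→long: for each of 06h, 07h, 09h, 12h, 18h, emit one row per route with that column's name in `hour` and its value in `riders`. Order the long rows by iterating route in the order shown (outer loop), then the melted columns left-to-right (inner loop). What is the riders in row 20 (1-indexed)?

25 rows total (5 × 5). Row 20: index ⌊(20-1)/5⌋ = 3 into route → RT05; (20-1) mod 5 = 4 into the melted columns → 18h.
So row 20 is (RT05, 18h, 684); riders = 684.

684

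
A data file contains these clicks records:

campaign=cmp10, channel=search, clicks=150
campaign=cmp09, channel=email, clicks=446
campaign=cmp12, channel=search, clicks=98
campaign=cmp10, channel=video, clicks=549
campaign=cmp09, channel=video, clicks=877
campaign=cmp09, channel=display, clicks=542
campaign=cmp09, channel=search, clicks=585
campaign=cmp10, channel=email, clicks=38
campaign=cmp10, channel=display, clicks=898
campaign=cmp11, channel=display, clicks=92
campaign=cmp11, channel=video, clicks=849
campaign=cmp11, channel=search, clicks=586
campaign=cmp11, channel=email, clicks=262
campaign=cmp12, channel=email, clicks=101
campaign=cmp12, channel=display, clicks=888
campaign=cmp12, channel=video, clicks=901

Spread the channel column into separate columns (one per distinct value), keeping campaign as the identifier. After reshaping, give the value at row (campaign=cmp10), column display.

898

Wide layout: rows indexed by campaign, columns are the 4 distinct channel values (search, email, video, display).
Cell (campaign=cmp10, channel=display) draws from the long row where campaign=cmp10 and channel=display, which has clicks=898.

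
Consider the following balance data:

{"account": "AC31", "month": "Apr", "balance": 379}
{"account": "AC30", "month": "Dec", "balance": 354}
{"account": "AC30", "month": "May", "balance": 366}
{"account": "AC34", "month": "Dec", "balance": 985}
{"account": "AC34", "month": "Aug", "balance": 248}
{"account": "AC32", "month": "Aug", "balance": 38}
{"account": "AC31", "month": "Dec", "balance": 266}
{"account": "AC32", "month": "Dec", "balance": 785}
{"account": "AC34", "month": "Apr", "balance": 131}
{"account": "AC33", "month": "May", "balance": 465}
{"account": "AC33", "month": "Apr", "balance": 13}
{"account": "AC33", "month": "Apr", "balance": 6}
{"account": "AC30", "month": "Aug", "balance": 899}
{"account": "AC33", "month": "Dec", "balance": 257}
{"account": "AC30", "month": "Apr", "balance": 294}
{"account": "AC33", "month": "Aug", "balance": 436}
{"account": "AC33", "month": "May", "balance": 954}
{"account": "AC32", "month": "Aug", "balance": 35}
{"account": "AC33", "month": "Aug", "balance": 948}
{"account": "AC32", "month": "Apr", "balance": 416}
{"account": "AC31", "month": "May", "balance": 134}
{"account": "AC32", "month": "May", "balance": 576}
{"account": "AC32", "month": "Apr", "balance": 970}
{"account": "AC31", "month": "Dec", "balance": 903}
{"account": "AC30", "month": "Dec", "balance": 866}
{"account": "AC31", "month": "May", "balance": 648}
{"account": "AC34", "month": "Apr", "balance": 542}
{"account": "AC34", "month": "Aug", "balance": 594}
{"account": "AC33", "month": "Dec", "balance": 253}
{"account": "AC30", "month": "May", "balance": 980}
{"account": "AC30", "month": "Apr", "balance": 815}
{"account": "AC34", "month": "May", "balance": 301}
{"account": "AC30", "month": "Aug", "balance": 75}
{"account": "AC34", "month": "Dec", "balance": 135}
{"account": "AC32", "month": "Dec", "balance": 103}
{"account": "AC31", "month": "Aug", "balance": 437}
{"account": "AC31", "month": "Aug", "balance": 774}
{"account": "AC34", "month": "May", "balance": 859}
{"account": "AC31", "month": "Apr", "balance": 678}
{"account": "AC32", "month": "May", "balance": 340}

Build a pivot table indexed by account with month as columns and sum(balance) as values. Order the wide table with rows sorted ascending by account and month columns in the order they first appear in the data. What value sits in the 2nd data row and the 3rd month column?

With rows sorted ascending by account, row 2 is account=AC31. month columns in first-appearance order: Apr, Dec, May, Aug; column 3 is May.
Long rows with account=AC31, month=May: 134 + 648 = 782.

782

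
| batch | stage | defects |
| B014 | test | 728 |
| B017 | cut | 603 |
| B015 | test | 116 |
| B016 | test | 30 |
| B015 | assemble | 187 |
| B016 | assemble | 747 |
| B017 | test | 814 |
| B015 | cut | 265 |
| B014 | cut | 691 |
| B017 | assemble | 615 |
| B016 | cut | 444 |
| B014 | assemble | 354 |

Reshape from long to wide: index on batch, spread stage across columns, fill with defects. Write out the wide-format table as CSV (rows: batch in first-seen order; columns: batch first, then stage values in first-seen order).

Columns: batch plus the 3 distinct stage values (test, cut, assemble).
For example, row B014 column test takes defects=728 from the long row (B014, test).

batch,test,cut,assemble
B014,728,691,354
B017,814,603,615
B015,116,265,187
B016,30,444,747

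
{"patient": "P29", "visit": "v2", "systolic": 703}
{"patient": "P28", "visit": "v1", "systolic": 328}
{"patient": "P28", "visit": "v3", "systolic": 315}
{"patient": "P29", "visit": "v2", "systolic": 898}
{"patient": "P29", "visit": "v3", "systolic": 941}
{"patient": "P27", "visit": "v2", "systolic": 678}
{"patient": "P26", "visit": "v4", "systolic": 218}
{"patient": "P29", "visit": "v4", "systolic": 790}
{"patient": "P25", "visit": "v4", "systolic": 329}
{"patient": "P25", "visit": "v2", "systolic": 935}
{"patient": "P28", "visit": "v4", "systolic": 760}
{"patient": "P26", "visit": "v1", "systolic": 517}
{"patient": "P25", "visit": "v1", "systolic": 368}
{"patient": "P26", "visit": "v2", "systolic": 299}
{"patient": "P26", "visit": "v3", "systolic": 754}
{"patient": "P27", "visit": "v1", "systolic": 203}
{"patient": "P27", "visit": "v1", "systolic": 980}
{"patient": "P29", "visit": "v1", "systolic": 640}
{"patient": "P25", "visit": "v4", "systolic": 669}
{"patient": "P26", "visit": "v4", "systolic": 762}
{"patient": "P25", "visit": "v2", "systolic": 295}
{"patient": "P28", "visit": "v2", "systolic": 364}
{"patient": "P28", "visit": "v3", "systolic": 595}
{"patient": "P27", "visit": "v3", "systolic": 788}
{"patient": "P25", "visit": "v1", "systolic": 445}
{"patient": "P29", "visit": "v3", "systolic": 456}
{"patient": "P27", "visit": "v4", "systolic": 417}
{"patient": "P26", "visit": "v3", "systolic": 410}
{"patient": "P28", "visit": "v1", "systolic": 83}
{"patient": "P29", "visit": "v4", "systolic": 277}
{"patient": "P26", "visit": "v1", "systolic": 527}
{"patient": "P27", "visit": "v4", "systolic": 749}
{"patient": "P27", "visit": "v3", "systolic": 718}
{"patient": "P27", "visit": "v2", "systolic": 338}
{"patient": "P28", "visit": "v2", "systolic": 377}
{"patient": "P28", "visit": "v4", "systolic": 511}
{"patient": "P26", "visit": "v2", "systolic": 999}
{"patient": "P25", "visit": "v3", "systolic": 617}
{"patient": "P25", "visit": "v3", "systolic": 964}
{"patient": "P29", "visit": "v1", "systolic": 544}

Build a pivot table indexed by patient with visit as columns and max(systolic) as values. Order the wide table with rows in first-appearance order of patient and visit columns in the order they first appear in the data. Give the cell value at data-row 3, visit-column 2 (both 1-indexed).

With rows in first-appearance order of patient, row 3 is patient=P27. visit columns in first-appearance order: v2, v1, v3, v4; column 2 is v1.
Long rows with patient=P27, visit=v1: max(203, 980) = 980.

980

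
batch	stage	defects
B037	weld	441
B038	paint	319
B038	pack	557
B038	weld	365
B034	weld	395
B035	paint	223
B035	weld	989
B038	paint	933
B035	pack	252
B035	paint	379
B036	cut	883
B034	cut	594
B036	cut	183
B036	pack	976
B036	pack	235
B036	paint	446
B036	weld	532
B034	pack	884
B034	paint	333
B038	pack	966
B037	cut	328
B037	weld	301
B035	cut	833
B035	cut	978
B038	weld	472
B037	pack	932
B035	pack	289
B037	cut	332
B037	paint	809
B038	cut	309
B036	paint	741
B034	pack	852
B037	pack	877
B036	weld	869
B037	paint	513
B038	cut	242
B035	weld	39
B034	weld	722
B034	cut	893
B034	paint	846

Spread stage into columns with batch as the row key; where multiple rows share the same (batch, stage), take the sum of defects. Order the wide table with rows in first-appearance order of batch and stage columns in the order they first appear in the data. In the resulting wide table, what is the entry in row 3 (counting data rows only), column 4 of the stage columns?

1487

With rows in first-appearance order of batch, row 3 is batch=B034. stage columns in first-appearance order: weld, paint, pack, cut; column 4 is cut.
Long rows with batch=B034, stage=cut: 594 + 893 = 1487.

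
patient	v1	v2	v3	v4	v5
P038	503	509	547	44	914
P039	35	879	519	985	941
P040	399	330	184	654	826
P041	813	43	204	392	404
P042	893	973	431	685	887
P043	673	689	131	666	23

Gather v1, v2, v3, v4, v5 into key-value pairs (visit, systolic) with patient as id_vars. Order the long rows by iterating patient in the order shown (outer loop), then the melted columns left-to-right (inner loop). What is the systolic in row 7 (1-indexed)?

879

30 rows total (6 × 5). Row 7: index ⌊(7-1)/5⌋ = 1 into patient → P039; (7-1) mod 5 = 1 into the melted columns → v2.
So row 7 is (P039, v2, 879); systolic = 879.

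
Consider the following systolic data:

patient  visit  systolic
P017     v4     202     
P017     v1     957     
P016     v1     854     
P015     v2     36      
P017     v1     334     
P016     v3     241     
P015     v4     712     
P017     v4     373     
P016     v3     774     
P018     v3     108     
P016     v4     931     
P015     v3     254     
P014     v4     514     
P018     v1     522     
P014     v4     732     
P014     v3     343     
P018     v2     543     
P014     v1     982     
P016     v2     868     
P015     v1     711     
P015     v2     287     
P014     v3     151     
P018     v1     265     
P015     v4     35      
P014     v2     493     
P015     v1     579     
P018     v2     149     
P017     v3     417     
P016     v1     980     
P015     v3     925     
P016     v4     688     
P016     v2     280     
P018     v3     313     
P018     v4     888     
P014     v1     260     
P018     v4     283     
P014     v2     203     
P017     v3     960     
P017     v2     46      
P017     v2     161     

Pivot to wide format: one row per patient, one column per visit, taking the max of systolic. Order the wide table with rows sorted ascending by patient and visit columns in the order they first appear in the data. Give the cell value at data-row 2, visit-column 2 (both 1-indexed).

With rows sorted ascending by patient, row 2 is patient=P015. visit columns in first-appearance order: v4, v1, v2, v3; column 2 is v1.
Long rows with patient=P015, visit=v1: max(711, 579) = 711.

711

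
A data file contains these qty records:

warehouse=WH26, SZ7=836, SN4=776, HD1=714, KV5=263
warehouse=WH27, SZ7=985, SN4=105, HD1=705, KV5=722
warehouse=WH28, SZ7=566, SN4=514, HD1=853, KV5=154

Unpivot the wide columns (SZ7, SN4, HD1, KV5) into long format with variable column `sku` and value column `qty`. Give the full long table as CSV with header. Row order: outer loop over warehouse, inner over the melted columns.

Each (warehouse, column) pair becomes one row: 3 × 4 = 12 rows.
For example, (WH26, SZ7) → qty=836.

warehouse,sku,qty
WH26,SZ7,836
WH26,SN4,776
WH26,HD1,714
WH26,KV5,263
WH27,SZ7,985
WH27,SN4,105
WH27,HD1,705
WH27,KV5,722
WH28,SZ7,566
WH28,SN4,514
WH28,HD1,853
WH28,KV5,154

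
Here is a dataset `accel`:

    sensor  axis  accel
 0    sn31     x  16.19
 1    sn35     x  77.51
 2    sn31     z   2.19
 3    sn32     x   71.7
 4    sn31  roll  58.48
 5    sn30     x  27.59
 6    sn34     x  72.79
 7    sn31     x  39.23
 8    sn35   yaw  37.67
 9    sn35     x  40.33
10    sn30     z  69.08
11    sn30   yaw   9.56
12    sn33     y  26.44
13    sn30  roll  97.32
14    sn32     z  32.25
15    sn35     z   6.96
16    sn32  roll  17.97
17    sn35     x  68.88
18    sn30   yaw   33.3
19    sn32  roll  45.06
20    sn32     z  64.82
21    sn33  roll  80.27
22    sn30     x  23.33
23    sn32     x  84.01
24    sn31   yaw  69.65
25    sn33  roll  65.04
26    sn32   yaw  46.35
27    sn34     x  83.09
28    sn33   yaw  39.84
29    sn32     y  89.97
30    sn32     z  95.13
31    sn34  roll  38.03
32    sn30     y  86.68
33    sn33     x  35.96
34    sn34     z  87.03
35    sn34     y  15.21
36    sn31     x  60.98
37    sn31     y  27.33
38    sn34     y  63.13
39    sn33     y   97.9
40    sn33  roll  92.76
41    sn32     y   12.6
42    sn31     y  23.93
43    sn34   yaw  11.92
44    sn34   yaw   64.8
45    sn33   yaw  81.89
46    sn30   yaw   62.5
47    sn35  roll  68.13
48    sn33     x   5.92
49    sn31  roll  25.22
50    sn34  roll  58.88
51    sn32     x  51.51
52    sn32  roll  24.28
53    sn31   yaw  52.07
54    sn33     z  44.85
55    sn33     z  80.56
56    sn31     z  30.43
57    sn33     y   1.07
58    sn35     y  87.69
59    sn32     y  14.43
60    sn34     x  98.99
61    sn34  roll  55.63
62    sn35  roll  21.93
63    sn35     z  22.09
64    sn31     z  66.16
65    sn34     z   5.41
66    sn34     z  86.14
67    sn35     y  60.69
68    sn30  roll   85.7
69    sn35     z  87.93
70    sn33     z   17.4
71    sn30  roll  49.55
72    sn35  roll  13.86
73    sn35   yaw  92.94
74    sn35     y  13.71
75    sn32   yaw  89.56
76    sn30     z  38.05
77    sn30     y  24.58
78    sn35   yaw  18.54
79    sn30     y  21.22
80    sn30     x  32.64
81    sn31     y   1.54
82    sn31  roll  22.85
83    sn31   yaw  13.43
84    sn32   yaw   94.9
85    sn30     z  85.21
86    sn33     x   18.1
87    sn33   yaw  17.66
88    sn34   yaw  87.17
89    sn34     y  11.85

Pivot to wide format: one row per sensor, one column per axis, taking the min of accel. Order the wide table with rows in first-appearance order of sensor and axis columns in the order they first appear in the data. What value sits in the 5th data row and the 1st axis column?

With rows in first-appearance order of sensor, row 5 is sensor=sn34. axis columns in first-appearance order: x, z, roll, yaw, y; column 1 is x.
Long rows with sensor=sn34, axis=x: min(72.79, 83.09, 98.99) = 72.79.

72.79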